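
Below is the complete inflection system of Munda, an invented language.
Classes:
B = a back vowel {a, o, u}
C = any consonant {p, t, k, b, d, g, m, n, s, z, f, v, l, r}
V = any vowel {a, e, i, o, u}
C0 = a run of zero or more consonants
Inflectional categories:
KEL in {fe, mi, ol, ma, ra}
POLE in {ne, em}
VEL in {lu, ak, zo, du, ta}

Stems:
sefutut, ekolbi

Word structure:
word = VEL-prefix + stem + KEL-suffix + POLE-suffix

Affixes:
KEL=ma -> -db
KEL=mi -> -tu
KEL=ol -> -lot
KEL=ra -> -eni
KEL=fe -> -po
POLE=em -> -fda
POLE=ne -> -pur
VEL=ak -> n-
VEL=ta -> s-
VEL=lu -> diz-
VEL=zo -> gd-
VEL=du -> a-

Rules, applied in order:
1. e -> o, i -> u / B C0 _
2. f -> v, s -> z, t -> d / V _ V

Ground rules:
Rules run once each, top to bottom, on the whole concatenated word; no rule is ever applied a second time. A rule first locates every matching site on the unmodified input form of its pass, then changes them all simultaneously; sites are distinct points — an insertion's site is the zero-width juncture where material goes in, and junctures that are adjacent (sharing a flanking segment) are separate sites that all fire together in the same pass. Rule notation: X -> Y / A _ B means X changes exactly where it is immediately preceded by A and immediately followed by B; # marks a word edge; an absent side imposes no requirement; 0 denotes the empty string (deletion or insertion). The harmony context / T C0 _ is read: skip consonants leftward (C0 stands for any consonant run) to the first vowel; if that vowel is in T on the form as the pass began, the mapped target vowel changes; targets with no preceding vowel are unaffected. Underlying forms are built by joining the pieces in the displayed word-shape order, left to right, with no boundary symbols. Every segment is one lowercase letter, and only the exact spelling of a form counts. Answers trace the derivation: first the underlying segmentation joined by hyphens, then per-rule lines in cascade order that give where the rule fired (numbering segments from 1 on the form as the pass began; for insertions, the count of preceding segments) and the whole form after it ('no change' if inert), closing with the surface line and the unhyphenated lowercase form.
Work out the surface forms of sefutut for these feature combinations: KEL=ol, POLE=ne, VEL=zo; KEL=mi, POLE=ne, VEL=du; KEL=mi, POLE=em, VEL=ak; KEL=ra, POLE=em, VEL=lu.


cell KEL=ol, POLE=ne, VEL=zo:
underlying: gd-sefutut-lot-pur
1. e -> o, i -> u / B C0 _: no change
2. f -> v, s -> z, t -> d / V _ V: fires at position(s) 5, 7: gdsevudutlotpur
surface: gdsevudutlotpur

cell KEL=mi, POLE=ne, VEL=du:
underlying: a-sefutut-tu-pur
1. e -> o, i -> u / B C0 _: fires at position(s) 3: asofututtupur
2. f -> v, s -> z, t -> d / V _ V: fires at position(s) 2, 4, 6: azovuduttupur
surface: azovuduttupur

cell KEL=mi, POLE=em, VEL=ak:
underlying: n-sefutut-tu-fda
1. e -> o, i -> u / B C0 _: no change
2. f -> v, s -> z, t -> d / V _ V: fires at position(s) 4, 6: nsevuduttufda
surface: nsevuduttufda

cell KEL=ra, POLE=em, VEL=lu:
underlying: diz-sefutut-eni-fda
1. e -> o, i -> u / B C0 _: fires at position(s) 11: dizsefututonifda
2. f -> v, s -> z, t -> d / V _ V: fires at position(s) 6, 8, 10: dizsevududonifda
surface: dizsevududonifda


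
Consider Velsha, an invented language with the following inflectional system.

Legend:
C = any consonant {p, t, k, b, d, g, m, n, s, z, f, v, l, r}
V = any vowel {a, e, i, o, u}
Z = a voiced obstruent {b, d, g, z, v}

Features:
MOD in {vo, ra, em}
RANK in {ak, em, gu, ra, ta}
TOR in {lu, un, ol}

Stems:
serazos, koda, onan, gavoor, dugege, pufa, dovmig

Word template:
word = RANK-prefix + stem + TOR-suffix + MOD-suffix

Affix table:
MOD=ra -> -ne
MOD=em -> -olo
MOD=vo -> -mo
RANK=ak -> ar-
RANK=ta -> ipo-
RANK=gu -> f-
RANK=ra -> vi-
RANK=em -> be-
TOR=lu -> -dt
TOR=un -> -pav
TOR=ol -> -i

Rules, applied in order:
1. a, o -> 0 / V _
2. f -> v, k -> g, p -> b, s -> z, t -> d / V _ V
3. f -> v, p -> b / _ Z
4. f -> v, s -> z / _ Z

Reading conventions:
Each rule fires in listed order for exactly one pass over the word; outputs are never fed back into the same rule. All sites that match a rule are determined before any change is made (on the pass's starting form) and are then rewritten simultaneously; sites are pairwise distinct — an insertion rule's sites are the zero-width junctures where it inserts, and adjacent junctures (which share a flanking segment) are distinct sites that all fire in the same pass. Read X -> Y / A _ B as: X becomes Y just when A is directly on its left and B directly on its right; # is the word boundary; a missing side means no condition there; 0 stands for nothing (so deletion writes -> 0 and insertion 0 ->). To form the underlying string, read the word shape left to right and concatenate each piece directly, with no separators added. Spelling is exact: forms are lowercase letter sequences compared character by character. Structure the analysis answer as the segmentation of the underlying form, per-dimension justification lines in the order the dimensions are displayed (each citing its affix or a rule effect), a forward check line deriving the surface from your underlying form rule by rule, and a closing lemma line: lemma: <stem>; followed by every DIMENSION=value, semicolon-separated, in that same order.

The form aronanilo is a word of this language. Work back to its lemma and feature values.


underlying: ar-onan-i-olo
MOD=em - signalled by the affix -olo
RANK=ak - signalled by the affix ar-
TOR=ol - signalled by the affix -i
check: aronaniolo -> aronanilo -> aronanilo -> aronanilo -> aronanilo
lemma: onan; MOD=em; RANK=ak; TOR=ol


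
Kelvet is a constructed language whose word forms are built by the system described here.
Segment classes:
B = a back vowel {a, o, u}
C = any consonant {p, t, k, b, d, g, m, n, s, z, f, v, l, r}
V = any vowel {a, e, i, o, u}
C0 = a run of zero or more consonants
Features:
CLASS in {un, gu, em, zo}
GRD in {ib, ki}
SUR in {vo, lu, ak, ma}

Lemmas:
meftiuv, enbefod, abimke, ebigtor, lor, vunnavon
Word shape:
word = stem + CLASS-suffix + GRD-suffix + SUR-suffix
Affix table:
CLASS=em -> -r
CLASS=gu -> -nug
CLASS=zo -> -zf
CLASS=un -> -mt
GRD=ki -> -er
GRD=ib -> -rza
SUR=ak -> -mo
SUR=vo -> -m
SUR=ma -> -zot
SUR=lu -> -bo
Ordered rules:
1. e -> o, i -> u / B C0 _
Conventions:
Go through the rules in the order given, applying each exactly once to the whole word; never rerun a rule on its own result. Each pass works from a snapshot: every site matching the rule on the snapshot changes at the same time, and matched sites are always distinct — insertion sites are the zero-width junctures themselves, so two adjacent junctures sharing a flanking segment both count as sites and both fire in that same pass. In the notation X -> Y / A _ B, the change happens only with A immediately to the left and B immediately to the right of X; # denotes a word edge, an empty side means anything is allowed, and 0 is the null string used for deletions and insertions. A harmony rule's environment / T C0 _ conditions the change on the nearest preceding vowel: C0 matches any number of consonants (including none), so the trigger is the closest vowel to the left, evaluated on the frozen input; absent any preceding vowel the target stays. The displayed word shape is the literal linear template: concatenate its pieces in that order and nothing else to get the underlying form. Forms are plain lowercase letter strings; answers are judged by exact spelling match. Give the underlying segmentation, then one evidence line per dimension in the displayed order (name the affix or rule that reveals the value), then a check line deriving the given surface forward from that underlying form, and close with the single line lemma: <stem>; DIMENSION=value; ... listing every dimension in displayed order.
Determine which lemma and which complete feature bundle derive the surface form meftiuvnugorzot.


underlying: meftiuv-nug-er-zot
CLASS=gu - signalled by the affix -nug
GRD=ki - signalled by the affix -er
SUR=ma - signalled by the affix -zot
check: meftiuvnugerzot -> meftiuvnugorzot
lemma: meftiuv; CLASS=gu; GRD=ki; SUR=ma


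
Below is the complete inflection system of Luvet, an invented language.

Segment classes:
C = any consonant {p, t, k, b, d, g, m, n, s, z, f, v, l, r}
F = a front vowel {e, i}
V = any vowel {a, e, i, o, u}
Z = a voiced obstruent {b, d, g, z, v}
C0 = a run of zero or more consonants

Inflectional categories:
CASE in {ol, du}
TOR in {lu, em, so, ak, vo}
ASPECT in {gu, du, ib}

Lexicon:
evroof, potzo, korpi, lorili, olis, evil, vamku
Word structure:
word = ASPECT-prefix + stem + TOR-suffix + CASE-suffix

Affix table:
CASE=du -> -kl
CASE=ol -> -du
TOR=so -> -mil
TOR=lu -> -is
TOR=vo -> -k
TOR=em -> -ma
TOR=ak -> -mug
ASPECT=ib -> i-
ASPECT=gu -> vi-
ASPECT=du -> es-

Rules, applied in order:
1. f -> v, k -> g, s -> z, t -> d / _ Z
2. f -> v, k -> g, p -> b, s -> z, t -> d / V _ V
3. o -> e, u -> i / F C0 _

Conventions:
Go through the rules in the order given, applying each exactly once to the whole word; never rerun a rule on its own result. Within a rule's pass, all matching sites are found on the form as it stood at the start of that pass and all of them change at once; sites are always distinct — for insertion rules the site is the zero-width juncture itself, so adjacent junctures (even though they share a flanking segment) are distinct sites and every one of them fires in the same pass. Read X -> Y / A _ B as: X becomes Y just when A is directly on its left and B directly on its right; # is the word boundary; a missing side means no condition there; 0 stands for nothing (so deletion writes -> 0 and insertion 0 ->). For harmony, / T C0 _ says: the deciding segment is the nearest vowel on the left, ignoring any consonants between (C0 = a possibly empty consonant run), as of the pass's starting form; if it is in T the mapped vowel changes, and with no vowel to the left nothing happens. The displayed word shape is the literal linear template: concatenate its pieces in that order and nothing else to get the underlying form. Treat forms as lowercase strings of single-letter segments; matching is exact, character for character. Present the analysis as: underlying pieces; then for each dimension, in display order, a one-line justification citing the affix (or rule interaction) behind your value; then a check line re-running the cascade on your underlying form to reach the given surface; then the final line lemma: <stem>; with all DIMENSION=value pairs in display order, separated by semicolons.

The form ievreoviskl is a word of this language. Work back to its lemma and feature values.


underlying: i-evroof-is-kl
CASE=du - signalled by the affix -kl
TOR=lu - signalled by the affix -is
ASPECT=ib - signalled by the affix i-
check: ievroofiskl -> ievroofiskl -> ievrooviskl -> ievreoviskl
lemma: evroof; CASE=du; TOR=lu; ASPECT=ib


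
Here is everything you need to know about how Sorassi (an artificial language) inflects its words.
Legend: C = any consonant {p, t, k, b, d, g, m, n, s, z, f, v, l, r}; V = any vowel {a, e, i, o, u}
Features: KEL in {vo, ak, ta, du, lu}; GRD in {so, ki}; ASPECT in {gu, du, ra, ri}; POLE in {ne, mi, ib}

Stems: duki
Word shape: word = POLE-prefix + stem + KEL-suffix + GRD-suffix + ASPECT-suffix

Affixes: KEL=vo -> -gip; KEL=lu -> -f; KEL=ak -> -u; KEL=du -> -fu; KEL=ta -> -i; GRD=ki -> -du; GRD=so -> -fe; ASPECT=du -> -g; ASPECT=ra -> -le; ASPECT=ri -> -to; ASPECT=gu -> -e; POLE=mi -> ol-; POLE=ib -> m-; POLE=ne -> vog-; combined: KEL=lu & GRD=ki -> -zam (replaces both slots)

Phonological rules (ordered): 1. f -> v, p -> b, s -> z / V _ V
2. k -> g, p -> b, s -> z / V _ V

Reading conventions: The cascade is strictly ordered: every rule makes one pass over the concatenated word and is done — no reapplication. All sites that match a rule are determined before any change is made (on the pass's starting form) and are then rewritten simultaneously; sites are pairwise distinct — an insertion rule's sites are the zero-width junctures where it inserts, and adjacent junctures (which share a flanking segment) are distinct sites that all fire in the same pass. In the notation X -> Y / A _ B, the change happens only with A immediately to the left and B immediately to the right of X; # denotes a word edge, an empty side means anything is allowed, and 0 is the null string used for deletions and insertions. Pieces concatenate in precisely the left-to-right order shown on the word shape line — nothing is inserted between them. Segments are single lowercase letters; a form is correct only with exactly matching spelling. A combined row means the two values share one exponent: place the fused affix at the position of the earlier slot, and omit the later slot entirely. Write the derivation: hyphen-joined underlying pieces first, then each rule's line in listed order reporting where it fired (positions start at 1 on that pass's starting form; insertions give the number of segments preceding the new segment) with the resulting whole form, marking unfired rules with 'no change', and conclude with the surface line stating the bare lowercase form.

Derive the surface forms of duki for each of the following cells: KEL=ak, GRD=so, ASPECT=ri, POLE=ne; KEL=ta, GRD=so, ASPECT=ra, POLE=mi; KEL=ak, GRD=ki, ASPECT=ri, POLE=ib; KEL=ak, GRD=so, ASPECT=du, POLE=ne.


cell KEL=ak, GRD=so, ASPECT=ri, POLE=ne:
underlying: vog-duki-u-fe-to
1. f -> v, p -> b, s -> z / V _ V: fires at position(s) 9: vogdukiuveto
2. k -> g, p -> b, s -> z / V _ V: fires at position(s) 6: vogdugiuveto
surface: vogdugiuveto

cell KEL=ta, GRD=so, ASPECT=ra, POLE=mi:
underlying: ol-duki-i-fe-le
1. f -> v, p -> b, s -> z / V _ V: fires at position(s) 8: oldukiivele
2. k -> g, p -> b, s -> z / V _ V: fires at position(s) 5: oldugiivele
surface: oldugiivele

cell KEL=ak, GRD=ki, ASPECT=ri, POLE=ib:
underlying: m-duki-u-du-to
1. f -> v, p -> b, s -> z / V _ V: no change
2. k -> g, p -> b, s -> z / V _ V: fires at position(s) 4: mdugiuduto
surface: mdugiuduto

cell KEL=ak, GRD=so, ASPECT=du, POLE=ne:
underlying: vog-duki-u-fe-g
1. f -> v, p -> b, s -> z / V _ V: fires at position(s) 9: vogdukiuveg
2. k -> g, p -> b, s -> z / V _ V: fires at position(s) 6: vogdugiuveg
surface: vogdugiuveg


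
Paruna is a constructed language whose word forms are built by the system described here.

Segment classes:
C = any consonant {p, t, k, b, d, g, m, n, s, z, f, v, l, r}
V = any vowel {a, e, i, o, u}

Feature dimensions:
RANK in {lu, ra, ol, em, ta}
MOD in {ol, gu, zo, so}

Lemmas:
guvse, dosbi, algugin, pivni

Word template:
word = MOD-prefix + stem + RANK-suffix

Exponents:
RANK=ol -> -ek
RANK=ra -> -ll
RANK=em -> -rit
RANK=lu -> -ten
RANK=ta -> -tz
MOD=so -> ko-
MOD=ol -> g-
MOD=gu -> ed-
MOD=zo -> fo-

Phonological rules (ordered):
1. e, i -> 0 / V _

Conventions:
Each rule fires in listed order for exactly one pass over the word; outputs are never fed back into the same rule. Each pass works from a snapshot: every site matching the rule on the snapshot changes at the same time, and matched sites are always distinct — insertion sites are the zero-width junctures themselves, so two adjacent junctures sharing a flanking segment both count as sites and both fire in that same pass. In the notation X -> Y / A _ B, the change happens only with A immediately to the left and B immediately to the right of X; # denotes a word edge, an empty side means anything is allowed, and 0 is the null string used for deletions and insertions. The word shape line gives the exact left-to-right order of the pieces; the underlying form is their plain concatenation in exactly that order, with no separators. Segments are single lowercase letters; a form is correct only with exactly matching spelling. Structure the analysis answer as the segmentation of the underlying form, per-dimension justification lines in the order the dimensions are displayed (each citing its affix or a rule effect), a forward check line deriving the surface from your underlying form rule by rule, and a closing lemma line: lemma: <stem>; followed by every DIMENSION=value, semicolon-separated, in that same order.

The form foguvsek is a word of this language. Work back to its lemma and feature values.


underlying: fo-guvse-ek
RANK=ol - signalled by the affix -ek
MOD=zo - signalled by the affix fo-
check: foguvseek -> foguvsek
lemma: guvse; RANK=ol; MOD=zo


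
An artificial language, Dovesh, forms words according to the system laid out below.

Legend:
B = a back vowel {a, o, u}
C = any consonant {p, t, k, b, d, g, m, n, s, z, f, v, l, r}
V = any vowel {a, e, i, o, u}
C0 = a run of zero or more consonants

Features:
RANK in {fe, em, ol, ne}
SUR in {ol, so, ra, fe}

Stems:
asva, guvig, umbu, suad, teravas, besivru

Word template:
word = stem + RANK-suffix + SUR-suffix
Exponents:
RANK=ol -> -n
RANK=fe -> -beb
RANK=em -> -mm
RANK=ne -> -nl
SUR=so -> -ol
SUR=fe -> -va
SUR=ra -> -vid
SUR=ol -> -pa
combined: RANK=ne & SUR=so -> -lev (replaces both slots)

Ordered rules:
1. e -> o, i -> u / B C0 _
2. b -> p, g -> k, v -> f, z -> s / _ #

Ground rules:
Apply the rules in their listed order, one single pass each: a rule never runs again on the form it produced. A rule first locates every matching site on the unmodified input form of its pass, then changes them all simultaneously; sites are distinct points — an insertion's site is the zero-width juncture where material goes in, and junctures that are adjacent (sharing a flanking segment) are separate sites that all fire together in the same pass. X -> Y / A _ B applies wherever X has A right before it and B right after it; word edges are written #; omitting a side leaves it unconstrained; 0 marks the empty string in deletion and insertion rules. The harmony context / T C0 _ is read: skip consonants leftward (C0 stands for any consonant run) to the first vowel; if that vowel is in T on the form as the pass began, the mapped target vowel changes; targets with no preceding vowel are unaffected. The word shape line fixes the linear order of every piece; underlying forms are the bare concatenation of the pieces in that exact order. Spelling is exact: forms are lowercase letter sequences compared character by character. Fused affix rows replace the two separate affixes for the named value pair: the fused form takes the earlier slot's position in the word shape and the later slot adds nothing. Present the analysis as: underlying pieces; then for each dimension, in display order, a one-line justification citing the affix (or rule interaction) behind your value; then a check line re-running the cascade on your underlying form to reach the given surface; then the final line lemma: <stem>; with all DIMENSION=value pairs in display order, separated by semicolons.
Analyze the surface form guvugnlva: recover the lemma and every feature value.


underlying: guvig-nl-va
RANK=ne - signalled by the affix -nl
SUR=fe - signalled by the affix -va
check: guvignlva -> guvugnlva -> guvugnlva
lemma: guvig; RANK=ne; SUR=fe


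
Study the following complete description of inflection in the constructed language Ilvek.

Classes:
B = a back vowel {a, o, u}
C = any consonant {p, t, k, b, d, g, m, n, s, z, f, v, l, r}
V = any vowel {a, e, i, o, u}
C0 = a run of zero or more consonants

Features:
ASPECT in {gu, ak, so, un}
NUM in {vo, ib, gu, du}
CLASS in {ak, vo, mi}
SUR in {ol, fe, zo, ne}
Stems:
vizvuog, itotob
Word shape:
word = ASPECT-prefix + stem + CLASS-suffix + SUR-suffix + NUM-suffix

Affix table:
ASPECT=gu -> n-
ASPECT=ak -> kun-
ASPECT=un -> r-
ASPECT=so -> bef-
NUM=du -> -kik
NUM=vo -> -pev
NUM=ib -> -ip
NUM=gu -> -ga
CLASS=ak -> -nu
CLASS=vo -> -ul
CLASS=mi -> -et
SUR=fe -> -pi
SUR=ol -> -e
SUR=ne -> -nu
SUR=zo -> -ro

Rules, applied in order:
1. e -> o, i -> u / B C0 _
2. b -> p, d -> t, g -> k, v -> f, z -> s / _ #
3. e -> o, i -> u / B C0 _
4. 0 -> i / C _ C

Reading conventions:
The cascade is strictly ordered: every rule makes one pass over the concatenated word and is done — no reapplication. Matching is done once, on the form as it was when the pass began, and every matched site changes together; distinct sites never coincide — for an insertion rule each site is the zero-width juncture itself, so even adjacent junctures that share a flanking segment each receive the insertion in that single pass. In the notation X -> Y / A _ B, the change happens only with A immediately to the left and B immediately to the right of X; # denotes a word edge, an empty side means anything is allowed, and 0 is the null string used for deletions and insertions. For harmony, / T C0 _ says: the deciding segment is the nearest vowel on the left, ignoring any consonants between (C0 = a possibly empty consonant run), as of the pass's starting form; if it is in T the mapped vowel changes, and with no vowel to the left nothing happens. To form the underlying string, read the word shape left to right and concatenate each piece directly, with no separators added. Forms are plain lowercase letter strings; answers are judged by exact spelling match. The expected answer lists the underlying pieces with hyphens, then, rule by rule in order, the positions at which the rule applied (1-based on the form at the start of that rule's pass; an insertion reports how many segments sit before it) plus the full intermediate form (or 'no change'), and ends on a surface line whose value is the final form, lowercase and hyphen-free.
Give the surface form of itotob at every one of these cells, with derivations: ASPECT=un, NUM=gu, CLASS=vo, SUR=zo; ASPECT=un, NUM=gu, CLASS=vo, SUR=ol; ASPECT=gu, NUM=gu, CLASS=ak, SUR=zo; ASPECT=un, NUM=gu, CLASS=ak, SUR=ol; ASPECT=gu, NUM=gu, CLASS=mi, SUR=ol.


cell ASPECT=un, NUM=gu, CLASS=vo, SUR=zo:
underlying: r-itotob-ul-ro-ga
1. e -> o, i -> u / B C0 _: no change
2. b -> p, d -> t, g -> k, v -> f, z -> s / _ #: no change
3. e -> o, i -> u / B C0 _: no change
4. 0 -> i / C _ C: inserts after position(s) 9: ritotobuliroga
surface: ritotobuliroga

cell ASPECT=un, NUM=gu, CLASS=vo, SUR=ol:
underlying: r-itotob-ul-e-ga
1. e -> o, i -> u / B C0 _: fires at position(s) 10: ritotobuloga
2. b -> p, d -> t, g -> k, v -> f, z -> s / _ #: no change
3. e -> o, i -> u / B C0 _: no change
4. 0 -> i / C _ C: no change
surface: ritotobuloga

cell ASPECT=gu, NUM=gu, CLASS=ak, SUR=zo:
underlying: n-itotob-nu-ro-ga
1. e -> o, i -> u / B C0 _: no change
2. b -> p, d -> t, g -> k, v -> f, z -> s / _ #: no change
3. e -> o, i -> u / B C0 _: no change
4. 0 -> i / C _ C: inserts after position(s) 7: nitotobinuroga
surface: nitotobinuroga

cell ASPECT=un, NUM=gu, CLASS=ak, SUR=ol:
underlying: r-itotob-nu-e-ga
1. e -> o, i -> u / B C0 _: fires at position(s) 10: ritotobnuoga
2. b -> p, d -> t, g -> k, v -> f, z -> s / _ #: no change
3. e -> o, i -> u / B C0 _: no change
4. 0 -> i / C _ C: inserts after position(s) 7: ritotobinuoga
surface: ritotobinuoga

cell ASPECT=gu, NUM=gu, CLASS=mi, SUR=ol:
underlying: n-itotob-et-e-ga
1. e -> o, i -> u / B C0 _: fires at position(s) 8: nitotobotega
2. b -> p, d -> t, g -> k, v -> f, z -> s / _ #: no change
3. e -> o, i -> u / B C0 _: fires at position(s) 10: nitotobotoga
4. 0 -> i / C _ C: no change
surface: nitotobotoga


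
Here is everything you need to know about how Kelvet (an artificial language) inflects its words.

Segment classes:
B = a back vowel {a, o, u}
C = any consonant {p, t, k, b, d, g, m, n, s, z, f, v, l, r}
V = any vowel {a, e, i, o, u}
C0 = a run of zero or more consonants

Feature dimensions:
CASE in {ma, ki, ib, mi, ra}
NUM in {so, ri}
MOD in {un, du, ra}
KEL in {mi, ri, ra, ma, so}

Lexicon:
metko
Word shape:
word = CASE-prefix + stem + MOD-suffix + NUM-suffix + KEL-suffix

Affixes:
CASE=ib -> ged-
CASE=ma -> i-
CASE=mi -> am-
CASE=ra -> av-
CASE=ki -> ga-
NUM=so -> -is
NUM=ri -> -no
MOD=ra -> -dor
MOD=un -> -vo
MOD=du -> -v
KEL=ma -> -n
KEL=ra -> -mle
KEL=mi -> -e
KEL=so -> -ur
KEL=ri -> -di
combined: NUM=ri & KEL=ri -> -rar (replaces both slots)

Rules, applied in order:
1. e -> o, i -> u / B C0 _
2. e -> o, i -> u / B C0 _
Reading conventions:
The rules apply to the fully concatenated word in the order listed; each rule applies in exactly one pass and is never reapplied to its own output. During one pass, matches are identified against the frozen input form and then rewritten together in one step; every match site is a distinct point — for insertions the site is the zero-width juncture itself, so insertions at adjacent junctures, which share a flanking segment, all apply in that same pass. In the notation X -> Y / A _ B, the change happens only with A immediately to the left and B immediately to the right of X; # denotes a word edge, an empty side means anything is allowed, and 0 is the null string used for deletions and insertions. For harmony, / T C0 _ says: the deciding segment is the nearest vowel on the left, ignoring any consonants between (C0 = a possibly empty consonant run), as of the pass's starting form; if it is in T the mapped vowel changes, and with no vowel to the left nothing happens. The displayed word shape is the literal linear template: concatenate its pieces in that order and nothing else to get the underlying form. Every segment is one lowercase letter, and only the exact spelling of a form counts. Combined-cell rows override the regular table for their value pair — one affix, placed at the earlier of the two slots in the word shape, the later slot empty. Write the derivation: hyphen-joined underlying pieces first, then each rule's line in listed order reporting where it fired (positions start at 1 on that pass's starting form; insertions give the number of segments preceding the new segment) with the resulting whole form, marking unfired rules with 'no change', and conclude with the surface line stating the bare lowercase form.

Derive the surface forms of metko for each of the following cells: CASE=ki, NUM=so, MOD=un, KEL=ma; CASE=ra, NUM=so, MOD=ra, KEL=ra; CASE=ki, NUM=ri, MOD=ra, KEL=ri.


cell CASE=ki, NUM=so, MOD=un, KEL=ma:
underlying: ga-metko-vo-is-n
1. e -> o, i -> u / B C0 _: fires at position(s) 4, 10: gamotkovousn
2. e -> o, i -> u / B C0 _: no change
surface: gamotkovousn

cell CASE=ra, NUM=so, MOD=ra, KEL=ra:
underlying: av-metko-dor-is-mle
1. e -> o, i -> u / B C0 _: fires at position(s) 4, 11: avmotkodorusmle
2. e -> o, i -> u / B C0 _: fires at position(s) 15: avmotkodorusmlo
surface: avmotkodorusmlo

cell CASE=ki, NUM=ri, MOD=ra, KEL=ri:
underlying: ga-metko-dor-rar
1. e -> o, i -> u / B C0 _: fires at position(s) 4: gamotkodorrar
2. e -> o, i -> u / B C0 _: no change
surface: gamotkodorrar


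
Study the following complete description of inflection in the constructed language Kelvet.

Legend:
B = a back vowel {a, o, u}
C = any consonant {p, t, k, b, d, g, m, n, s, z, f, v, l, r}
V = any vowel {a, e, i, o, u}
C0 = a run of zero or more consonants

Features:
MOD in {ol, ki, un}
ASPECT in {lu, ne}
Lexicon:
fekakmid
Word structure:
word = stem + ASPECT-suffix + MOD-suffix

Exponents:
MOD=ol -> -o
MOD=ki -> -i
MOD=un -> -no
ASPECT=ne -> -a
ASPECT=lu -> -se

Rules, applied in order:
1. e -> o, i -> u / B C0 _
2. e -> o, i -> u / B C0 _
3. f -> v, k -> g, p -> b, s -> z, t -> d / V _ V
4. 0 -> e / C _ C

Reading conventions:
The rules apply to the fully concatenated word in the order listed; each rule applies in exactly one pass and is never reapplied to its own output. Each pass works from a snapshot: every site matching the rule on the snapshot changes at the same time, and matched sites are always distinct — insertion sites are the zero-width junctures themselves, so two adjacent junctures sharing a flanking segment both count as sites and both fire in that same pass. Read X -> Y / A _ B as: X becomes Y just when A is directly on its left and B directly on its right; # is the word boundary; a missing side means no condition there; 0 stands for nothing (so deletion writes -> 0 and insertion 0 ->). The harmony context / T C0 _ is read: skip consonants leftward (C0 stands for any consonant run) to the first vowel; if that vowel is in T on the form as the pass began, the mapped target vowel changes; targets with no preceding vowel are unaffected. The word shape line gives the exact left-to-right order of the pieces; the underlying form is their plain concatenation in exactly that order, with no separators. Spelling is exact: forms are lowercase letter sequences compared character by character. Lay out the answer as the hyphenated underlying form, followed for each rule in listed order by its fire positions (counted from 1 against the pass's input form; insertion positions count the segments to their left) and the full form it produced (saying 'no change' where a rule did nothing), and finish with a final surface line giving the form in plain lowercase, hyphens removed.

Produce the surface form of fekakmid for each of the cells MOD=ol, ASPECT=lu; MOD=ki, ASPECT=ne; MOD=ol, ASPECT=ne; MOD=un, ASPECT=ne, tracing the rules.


cell MOD=ol, ASPECT=lu:
underlying: fekakmid-se-o
1. e -> o, i -> u / B C0 _: fires at position(s) 7: fekakmudseo
2. e -> o, i -> u / B C0 _: fires at position(s) 10: fekakmudsoo
3. f -> v, k -> g, p -> b, s -> z, t -> d / V _ V: fires at position(s) 3: fegakmudsoo
4. 0 -> e / C _ C: inserts after position(s) 5, 8: fegakemudesoo
surface: fegakemudesoo

cell MOD=ki, ASPECT=ne:
underlying: fekakmid-a-i
1. e -> o, i -> u / B C0 _: fires at position(s) 7, 10: fekakmudau
2. e -> o, i -> u / B C0 _: no change
3. f -> v, k -> g, p -> b, s -> z, t -> d / V _ V: fires at position(s) 3: fegakmudau
4. 0 -> e / C _ C: inserts after position(s) 5: fegakemudau
surface: fegakemudau

cell MOD=ol, ASPECT=ne:
underlying: fekakmid-a-o
1. e -> o, i -> u / B C0 _: fires at position(s) 7: fekakmudao
2. e -> o, i -> u / B C0 _: no change
3. f -> v, k -> g, p -> b, s -> z, t -> d / V _ V: fires at position(s) 3: fegakmudao
4. 0 -> e / C _ C: inserts after position(s) 5: fegakemudao
surface: fegakemudao

cell MOD=un, ASPECT=ne:
underlying: fekakmid-a-no
1. e -> o, i -> u / B C0 _: fires at position(s) 7: fekakmudano
2. e -> o, i -> u / B C0 _: no change
3. f -> v, k -> g, p -> b, s -> z, t -> d / V _ V: fires at position(s) 3: fegakmudano
4. 0 -> e / C _ C: inserts after position(s) 5: fegakemudano
surface: fegakemudano


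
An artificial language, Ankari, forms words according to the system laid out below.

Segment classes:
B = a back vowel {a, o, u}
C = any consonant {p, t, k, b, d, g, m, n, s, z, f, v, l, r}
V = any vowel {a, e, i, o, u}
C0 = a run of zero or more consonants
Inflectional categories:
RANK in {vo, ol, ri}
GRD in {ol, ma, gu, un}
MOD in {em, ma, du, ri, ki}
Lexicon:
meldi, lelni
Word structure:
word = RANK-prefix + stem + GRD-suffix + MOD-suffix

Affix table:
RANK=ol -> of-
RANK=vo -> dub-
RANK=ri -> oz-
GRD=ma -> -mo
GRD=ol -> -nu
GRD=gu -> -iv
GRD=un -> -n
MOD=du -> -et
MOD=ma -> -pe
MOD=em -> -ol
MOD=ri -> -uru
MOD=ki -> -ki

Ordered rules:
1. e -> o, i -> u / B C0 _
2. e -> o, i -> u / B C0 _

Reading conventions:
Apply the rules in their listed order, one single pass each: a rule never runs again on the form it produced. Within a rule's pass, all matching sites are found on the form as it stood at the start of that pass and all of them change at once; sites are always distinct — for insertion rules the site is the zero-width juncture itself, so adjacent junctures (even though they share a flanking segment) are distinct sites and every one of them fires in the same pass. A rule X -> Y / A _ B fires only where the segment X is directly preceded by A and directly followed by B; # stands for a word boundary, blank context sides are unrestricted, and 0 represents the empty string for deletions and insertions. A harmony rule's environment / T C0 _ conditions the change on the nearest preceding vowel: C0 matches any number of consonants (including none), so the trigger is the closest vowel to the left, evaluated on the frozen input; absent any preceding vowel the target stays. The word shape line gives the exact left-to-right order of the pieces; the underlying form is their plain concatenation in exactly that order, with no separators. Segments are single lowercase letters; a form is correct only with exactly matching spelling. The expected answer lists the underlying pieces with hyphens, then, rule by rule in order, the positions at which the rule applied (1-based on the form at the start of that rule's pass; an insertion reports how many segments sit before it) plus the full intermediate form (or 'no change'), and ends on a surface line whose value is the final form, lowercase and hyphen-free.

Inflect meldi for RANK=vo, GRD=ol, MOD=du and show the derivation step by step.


underlying: dub-meldi-nu-et
1. e -> o, i -> u / B C0 _: fires at position(s) 5, 11: dubmoldinuot
2. e -> o, i -> u / B C0 _: fires at position(s) 8: dubmoldunuot
surface: dubmoldunuot


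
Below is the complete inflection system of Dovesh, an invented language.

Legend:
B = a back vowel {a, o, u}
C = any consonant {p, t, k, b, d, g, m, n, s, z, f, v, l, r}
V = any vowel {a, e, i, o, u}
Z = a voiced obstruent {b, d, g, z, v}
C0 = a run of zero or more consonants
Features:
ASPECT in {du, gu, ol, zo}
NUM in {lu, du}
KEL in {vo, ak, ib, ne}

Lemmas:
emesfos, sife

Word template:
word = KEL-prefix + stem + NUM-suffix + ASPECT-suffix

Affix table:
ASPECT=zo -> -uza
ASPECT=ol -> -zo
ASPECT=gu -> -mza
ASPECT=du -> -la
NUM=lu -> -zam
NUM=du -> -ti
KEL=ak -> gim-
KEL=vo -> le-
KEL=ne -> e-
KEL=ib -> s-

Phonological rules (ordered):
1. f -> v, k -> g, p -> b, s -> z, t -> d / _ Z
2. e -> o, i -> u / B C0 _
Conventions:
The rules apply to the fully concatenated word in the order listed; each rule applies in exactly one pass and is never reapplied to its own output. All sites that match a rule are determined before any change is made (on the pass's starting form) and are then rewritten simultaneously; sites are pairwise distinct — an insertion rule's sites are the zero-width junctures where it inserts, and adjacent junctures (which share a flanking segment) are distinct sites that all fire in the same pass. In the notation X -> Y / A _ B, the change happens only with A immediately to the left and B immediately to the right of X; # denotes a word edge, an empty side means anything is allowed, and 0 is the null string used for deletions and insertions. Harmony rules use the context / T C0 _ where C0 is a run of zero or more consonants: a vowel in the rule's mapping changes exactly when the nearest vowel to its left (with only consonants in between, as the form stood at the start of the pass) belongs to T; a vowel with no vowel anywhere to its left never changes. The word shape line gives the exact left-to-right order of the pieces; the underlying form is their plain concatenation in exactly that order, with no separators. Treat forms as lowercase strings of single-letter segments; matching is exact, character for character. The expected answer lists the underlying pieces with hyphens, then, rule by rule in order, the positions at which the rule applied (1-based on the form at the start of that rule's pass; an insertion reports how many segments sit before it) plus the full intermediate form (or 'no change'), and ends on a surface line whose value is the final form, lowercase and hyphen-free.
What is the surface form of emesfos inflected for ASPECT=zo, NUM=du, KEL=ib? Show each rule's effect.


underlying: s-emesfos-ti-uza
1. f -> v, k -> g, p -> b, s -> z, t -> d / _ Z: no change
2. e -> o, i -> u / B C0 _: fires at position(s) 10: semesfostuuza
surface: semesfostuuza


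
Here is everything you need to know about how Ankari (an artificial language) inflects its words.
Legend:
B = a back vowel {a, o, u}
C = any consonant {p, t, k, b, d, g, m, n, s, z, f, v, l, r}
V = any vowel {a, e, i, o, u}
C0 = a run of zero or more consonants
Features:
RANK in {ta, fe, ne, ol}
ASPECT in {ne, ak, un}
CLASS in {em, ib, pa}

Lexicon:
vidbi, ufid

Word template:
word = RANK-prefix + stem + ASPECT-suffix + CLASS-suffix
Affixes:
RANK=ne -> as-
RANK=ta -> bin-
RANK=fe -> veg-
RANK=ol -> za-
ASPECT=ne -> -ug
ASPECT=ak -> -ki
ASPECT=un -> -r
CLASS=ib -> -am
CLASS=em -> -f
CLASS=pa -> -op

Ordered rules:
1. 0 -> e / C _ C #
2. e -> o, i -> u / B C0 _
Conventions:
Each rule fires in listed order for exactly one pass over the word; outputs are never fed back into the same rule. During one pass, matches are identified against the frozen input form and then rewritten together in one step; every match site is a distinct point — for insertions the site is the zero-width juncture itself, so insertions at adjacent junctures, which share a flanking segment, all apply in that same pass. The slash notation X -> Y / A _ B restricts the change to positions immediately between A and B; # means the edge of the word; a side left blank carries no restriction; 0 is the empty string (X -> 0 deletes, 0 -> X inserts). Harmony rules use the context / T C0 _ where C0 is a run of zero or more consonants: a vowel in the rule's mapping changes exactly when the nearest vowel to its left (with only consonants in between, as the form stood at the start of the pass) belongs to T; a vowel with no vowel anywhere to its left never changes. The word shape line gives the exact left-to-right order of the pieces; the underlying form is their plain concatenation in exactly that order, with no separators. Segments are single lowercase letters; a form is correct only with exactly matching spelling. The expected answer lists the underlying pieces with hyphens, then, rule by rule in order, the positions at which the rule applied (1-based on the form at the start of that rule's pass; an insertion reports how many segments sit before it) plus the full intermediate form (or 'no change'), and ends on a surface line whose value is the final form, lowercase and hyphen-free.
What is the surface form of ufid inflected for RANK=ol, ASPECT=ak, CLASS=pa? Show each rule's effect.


underlying: za-ufid-ki-op
1. 0 -> e / C _ C #: no change
2. e -> o, i -> u / B C0 _: fires at position(s) 5: zaufudkiop
surface: zaufudkiop


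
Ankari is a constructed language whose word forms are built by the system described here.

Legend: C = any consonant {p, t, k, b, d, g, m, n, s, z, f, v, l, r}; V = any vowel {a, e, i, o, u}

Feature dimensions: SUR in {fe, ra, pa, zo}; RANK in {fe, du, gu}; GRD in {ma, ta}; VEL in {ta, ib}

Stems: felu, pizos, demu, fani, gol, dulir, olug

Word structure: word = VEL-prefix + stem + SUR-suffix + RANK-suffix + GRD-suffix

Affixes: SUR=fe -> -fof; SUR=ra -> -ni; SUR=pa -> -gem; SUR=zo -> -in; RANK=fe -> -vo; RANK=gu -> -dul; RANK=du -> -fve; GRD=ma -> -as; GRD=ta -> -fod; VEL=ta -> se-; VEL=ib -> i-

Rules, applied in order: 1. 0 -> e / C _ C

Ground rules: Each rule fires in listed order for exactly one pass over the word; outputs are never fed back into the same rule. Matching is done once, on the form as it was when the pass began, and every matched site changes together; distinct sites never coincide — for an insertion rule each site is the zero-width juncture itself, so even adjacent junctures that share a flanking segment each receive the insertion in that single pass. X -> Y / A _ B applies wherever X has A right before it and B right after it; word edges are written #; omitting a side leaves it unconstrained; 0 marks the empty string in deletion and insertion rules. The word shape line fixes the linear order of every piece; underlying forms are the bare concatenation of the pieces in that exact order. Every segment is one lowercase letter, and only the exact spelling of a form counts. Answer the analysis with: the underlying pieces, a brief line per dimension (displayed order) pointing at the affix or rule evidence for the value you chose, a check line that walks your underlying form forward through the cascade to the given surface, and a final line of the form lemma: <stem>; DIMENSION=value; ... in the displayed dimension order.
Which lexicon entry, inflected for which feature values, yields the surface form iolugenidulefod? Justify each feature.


underlying: i-olug-ni-dul-fod
SUR=ra - signalled by the affix -ni
RANK=gu - signalled by the affix -dul
GRD=ta - signalled by the affix -fod
VEL=ib - signalled by the affix i-
check: iolugnidulfod -> iolugenidulefod
lemma: olug; SUR=ra; RANK=gu; GRD=ta; VEL=ib


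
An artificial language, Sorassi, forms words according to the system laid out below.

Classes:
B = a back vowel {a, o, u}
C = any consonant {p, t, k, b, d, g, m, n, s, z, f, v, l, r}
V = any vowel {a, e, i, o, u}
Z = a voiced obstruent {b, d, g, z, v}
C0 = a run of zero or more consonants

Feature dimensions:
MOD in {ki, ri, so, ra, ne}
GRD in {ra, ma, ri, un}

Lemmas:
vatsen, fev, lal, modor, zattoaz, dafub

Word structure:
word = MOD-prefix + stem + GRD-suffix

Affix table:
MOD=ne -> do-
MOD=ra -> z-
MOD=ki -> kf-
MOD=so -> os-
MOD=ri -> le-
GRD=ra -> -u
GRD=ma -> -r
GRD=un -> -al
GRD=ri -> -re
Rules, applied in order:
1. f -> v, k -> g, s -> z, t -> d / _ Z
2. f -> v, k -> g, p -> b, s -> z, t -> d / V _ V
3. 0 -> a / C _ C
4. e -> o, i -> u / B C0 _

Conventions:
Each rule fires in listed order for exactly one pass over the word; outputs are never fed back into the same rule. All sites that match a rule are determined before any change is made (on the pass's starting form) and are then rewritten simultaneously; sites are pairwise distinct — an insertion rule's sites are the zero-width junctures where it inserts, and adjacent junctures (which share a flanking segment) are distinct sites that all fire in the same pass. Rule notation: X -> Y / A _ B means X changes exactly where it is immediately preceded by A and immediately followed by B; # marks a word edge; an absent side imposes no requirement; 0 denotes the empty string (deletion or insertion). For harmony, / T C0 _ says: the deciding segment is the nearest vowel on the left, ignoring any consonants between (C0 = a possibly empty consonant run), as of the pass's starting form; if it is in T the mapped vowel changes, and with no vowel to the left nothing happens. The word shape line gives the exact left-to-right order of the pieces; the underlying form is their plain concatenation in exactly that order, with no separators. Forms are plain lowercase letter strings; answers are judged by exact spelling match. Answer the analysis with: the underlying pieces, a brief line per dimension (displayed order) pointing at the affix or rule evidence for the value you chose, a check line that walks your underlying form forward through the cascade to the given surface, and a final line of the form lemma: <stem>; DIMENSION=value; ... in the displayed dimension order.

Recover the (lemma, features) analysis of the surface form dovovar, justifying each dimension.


underlying: do-fev-r
MOD=ne - signalled by the affix do-
GRD=ma - signalled by the affix -r
check: dofevr -> dofevr -> dovevr -> dovevar -> dovovar
lemma: fev; MOD=ne; GRD=ma
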